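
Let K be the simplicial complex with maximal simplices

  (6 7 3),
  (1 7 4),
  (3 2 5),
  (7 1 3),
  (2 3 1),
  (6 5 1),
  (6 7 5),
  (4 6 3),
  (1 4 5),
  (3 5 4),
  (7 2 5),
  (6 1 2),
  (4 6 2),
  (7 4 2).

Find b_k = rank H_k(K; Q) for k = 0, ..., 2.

We work with the vertex ordering 1 < 2 < 3 < 4 < 5 < 6 < 7. The simplices of K, each written with vertices in increasing order, are:

  0-simplices (7): [1], [2], [3], [4], [5], [6], [7]
  1-simplices (21): [1,2], [1,3], [1,4], [1,5], [1,6], [1,7], [2,3], [2,4], [2,5], [2,6], [2,7], [3,4], [3,5], [3,6], [3,7], [4,5], [4,6], [4,7], [5,6], [5,7], [6,7]
  2-simplices (14): [1,2,3], [1,2,6], [1,3,7], [1,4,5], [1,4,7], [1,5,6], [2,3,5], [2,4,6], [2,4,7], [2,5,7], [3,4,5], [3,4,6], [3,6,7], [5,6,7]

so the chain groups are C_0 ≅ Z^7, C_1 ≅ Z^21, C_2 ≅ Z^14.

The boundary map ∂_1: C_1 → C_0 sends each edge [p,q] (with p < q) to q − p. For instance
  ∂[2,4] = [4] − [2].
The resulting 7×21 matrix has rank 6, and its Smith normal form has invariant factors (1,1,1,1,1,1).

∂_2: C_2 → C_1 acts by ∂[p,q,r] = [q,r] − [p,r] + [p,q]. For instance
  ∂[2,5,7] = [5,7] − [2,7] + [2,5],
  ∂[3,4,5] = [4,5] − [3,5] + [3,4].
The resulting 21×14 matrix has rank 13, and its Smith normal form has invariant factors (1,1,1,1,1,1,1,1,1,1,1,1,1).

Now H_k = ker ∂_k / im ∂_{k+1}, so:

  H_0: rank C_0 − rank ∂_1 = 7 − 6 = 1, and the invariant factors of ∂_1 are all 1, so H_0 ≅ Z.
  H_1: rank ker ∂_1 − rank ∂_2 = (21 − 6) − 13 = 2, and the invariant factors of ∂_2 are all 1, so H_1 ≅ Z^2.
  H_2: rank ker ∂_2 − rank ∂_3 = (14 − 13) − 0 = 1, and there is no ∂_3, so H_2 ≅ Z.

As a check, the Euler characteristic is 7 − 21 + 14 = 0, which agrees with 1 − 2 + 1 = 0.

Hence the Betti numbers are b_0 = 1, b_1 = 2, b_2 = 1.

b_0 = 1, b_1 = 2, b_2 = 1.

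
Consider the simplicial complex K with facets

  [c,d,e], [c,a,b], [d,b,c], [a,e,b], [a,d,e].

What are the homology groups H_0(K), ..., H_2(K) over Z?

Order the vertices as a < b < c < d < e. Listing each simplex with vertices in this order, K has dimension 2 with simplices:

  0-simplices (5): a, b, c, d, e
  1-simplices (10): ab, ac, ad, ae, bc, bd, be, cd, ce, de
  2-simplices (5): abc, abe, ade, bcd, cde

giving chain groups C_0 ≅ Z^5, C_1 ≅ Z^10, C_2 ≅ Z^5.

Boundary ∂_1: C_1 → C_0 maps an edge to its endpoints' difference, ∂[p,q] = q − p. For instance
  ∂de = e − d.
The 5×10 boundary matrix has rank 4 and Smith normal form diag(1,1,1,1).

The boundary map ∂_2: C_2 → C_1 sends each 2-simplex [p,q,r] to [q,r] − [p,r] + [p,q]. For instance
  ∂abc = bc − ac + ab,
  ∂ade = de − ae + ad.
The 10×5 boundary matrix has rank 5 and Smith normal form diag(1,1,1,1,1).

Computing H_k = (kernel of ∂_k) / (image of ∂_{k+1}):

  H_0: rank C_0 − rank ∂_1 = 5 − 4 = 1, and the invariant factors of ∂_1 are all 1, so H_0 ≅ Z.
  H_1: rank ker ∂_1 − rank ∂_2 = (10 − 4) − 5 = 1, and the invariant factors of ∂_2 are all 1, so H_1 ≅ Z.
  H_2: rank ker ∂_2 − rank ∂_3 = (5 − 5) − 0 = 0, and there is no ∂_3, so H_2 ≅ 0.

H_0 = Z,  H_1 = Z,  H_2 = 0.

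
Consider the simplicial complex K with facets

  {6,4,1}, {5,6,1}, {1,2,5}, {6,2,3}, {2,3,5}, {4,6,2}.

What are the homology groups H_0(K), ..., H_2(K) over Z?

We work with the vertex ordering 1 < 2 < 3 < 4 < 5 < 6. The simplices of K, each written with vertices in increasing order, are:

  0-simplices (6): [1], [2], [3], [4], [5], [6]
  1-simplices (12): [1,2], [1,4], [1,5], [1,6], [2,3], [2,4], [2,5], [2,6], [3,5], [3,6], [4,6], [5,6]
  2-simplices (6): [1,2,5], [1,4,6], [1,5,6], [2,3,5], [2,3,6], [2,4,6]

so the chain groups are C_0 ≅ Z^6, C_1 ≅ Z^12, C_2 ≅ Z^6.

Boundary ∂_1: C_1 → C_0 is given by ∂[p,q] = [q] − [p].
The resulting 6×12 matrix has rank 5, and its Smith normal form has invariant factors (1,1,1,1,1).

The boundary map ∂_2: C_2 → C_1 acts by ∂[p,q,r] = [q,r] − [p,r] + [p,q]. For instance
  ∂[2,3,5] = [3,5] − [2,5] + [2,3],
  ∂[2,4,6] = [4,6] − [2,6] + [2,4].
As a 12×6 matrix over Z this has rank 6, with invariant factors (1,1,1,1,1,1).

Now H_k = ker ∂_k / im ∂_{k+1}, so:

  H_0: rank C_0 − rank ∂_1 = 6 − 5 = 1, and the invariant factors of ∂_1 are all 1, so H_0 = Z.
  H_1: rank ker ∂_1 − rank ∂_2 = (12 − 5) − 6 = 1, and the invariant factors of ∂_2 are all 1, so H_1 = Z.
  H_2: rank ker ∂_2 − rank ∂_3 = (6 − 6) − 0 = 0, and there is no ∂_3, so H_2 = 0.

H_0 = Z,  H_1 = Z,  H_2 = 0.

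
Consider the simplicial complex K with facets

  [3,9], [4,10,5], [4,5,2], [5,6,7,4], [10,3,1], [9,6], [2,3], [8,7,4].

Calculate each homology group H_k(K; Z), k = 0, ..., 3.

Order the vertices as 1 < 2 < 3 < 4 < 5 < 6 < 7 < 8 < 9 < 10. Listing each simplex with vertices in this order, K has dimension 3 with simplices:

  0-simplices (10): [1], [2], [3], [4], [5], [6], [7], [8], [9], [10]
  1-simplices (18): [1,3], [1,10], [2,3], [2,4], [2,5], [3,9], [3,10], [4,5], [4,6], [4,7], [4,8], [4,10], [5,6], [5,7], [5,10], [6,7], [6,9], [7,8]
  2-simplices (8): [1,3,10], [2,4,5], [4,5,6], [4,5,7], [4,5,10], [4,6,7], [4,7,8], [5,6,7]
  3-simplices (1): [4,5,6,7]

Hence C_0 ≅ Z^10, C_1 ≅ Z^18, C_2 ≅ Z^8, C_3 ≅ Z^1.

∂_1: C_1 → C_0 is given by ∂[p,q] = [q] − [p]. For instance
  ∂[1,10] = [10] − [1].
This gives a 10×18 integer matrix of rank 9; reducing to Smith normal form yields diagonal entries (1,1,1,1,1,1,1,1,1).

Boundary ∂_2: C_2 → C_1 sends each 2-simplex [p,q,r] to [q,r] − [p,r] + [p,q]. For instance
  ∂[4,5,6] = [5,6] − [4,6] + [4,5],
  ∂[4,7,8] = [7,8] − [4,8] + [4,7].
The resulting 18×8 matrix has rank 7, and its Smith normal form has invariant factors (1,1,1,1,1,1,1).

Boundary ∂_3: C_3 → C_2 sends each 3-simplex σ to the alternating sum Σ_i (−1)^i (σ with its i-th vertex removed). For instance
  ∂[4,5,6,7] = [5,6,7] − [4,6,7] + [4,5,7] − [4,5,6].
The resulting 8×1 matrix has rank 1, and its Smith normal form has invariant factors (1).

Reading off H_k = ker ∂_k / im ∂_{k+1}:

  H_0: rank C_0 − rank ∂_1 = 10 − 9 = 1, and the invariant factors of ∂_1 are all 1, so H_0 ≅ Z.
  H_1: rank ker ∂_1 − rank ∂_2 = (18 − 9) − 7 = 2, and the invariant factors of ∂_2 are all 1, so H_1 ≅ Z^2.
  H_2: rank ker ∂_2 − rank ∂_3 = (8 − 7) − 1 = 0, and the invariant factors of ∂_3 are all 1, so H_2 ≅ 0.
  H_3: rank ker ∂_3 − rank ∂_4 = (1 − 1) − 0 = 0, and there is no ∂_4, so H_3 ≅ 0.

H_0 ≅ Z,  H_1 ≅ Z^2,  H_2 = 0,  H_3 = 0.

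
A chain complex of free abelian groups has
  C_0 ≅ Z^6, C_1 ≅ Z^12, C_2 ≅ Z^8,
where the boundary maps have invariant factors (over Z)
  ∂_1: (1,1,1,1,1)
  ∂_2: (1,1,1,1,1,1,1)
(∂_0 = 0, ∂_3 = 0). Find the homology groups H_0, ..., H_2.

H_0: b_0 = 6 − 0 − 5 = 1; torsion from ∂_1 factors > 1: none. So H_0 ≅ Z.
H_1: b_1 = 12 − 5 − 7 = 0; torsion from ∂_2 factors > 1: none. So H_1 ≅ 0.
H_2: b_2 = 8 − 7 − 0 = 1; torsion from ∂_3 factors > 1: none. So H_2 ≅ Z.

H_0 ≅ Z,  H_1 = 0,  H_2 ≅ Z.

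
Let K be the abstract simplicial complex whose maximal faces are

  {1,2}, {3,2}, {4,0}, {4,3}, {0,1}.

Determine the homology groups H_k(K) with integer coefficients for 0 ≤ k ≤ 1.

Fix the vertex order 0 < 1 < 2 < 3 < 4 and write every simplex with vertices in increasing order. Then dim K = 1 and the simplices of K are:

  0-simplices (5): [0], [1], [2], [3], [4]
  1-simplices (5): [0,1], [0,4], [1,2], [2,3], [3,4]

Hence C_0 ≅ Z^5, C_1 ≅ Z^5.

∂_1: C_1 → C_0 is given by ∂[p,q] = [q] − [p]. For instance
  ∂[1,2] = [2] − [1].
As a 5×5 matrix over Z this has rank 4, with invariant factors (1,1,1,1).

Computing H_k = (kernel of ∂_k) / (image of ∂_{k+1}):

  H_0: rank C_0 − rank ∂_1 = 5 − 4 = 1, and the invariant factors of ∂_1 are all 1, so H_0 = Z.
  H_1: rank ker ∂_1 − rank ∂_2 = (5 − 4) − 0 = 1, and there is no ∂_2, so H_1 = Z.

H_0 = Z,  H_1 = Z.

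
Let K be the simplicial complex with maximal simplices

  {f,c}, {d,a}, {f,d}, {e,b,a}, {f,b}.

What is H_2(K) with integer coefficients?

Order the vertices as a < b < c < d < e < f. Listing each simplex with vertices in this order, K has dimension 2 with simplices:

  0-simplices (6): a, b, c, d, e, f
  1-simplices (7): ab, ad, ae, be, bf, cf, df
  2-simplices (1): abe

Hence C_0 ≅ Z^6, C_1 ≅ Z^7, C_2 ≅ Z^1.

∂_1: C_1 → C_0 is given by ∂[p,q] = [q] − [p]. For instance
  ∂cf = f − c.
The resulting 6×7 matrix has rank 5, and its Smith normal form has invariant factors (1,1,1,1,1).

The boundary map ∂_2: C_2 → C_1 acts by ∂[p,q,r] = [q,r] − [p,r] + [p,q]. For instance
  ∂abe = be − ae + ab.
This gives a 7×1 integer matrix of rank 1; reducing to Smith normal form yields diagonal entries (1).

Now H_k = ker ∂_k / im ∂_{k+1}, so:

  H_2: rank ker ∂_2 − rank ∂_3 = (1 − 1) − 0 = 0, and there is no ∂_3, so H_2 = 0.

H_2 ≅ 0.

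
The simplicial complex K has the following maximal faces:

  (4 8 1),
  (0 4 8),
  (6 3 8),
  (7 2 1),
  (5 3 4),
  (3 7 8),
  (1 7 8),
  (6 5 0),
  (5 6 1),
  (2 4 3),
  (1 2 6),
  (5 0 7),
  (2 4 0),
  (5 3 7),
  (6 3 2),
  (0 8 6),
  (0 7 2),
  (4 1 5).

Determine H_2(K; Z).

K has 9 vertices, 27 edges, 18 triangles.
rank ∂_2 = 17, rank ∂_3 = 0 ⇒ b_2 = 18 − 17 − 0 = 1. So H_2 ≅ Z.

H_2 = Z.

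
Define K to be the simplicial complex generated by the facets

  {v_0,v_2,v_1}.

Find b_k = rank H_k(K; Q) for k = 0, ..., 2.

Order the vertices as v_0 < v_1 < v_2. Listing each simplex with vertices in this order, K has dimension 2 with simplices:

  0-simplices (3): [v_0], [v_1], [v_2]
  1-simplices (3): [v_0,v_1], [v_0,v_2], [v_1,v_2]
  2-simplices (1): [v_0,v_1,v_2]

giving chain groups C_0 ≅ Z^3, C_1 ≅ Z^3, C_2 ≅ Z^1.

∂_1: C_1 → C_0 is given by ∂[p,q] = [q] − [p].
This gives a 3×3 integer matrix of rank 2; reducing to Smith normal form yields diagonal entries (1,1).

∂_2: C_2 → C_1 acts by ∂[p,q,r] = [q,r] − [p,r] + [p,q]. For instance
  ∂[v_0,v_1,v_2] = [v_1,v_2] − [v_0,v_2] + [v_0,v_1].
The resulting 3×1 matrix has rank 1, and its Smith normal form has invariant factors (1).

From H_k ≅ ker(∂_k) / im(∂_{k+1}) we obtain:

  H_0: rank C_0 − rank ∂_1 = 3 − 2 = 1, and the invariant factors of ∂_1 are all 1, so H_0 = Z.
  H_1: rank ker ∂_1 − rank ∂_2 = (3 − 2) − 1 = 0, and the invariant factors of ∂_2 are all 1, so H_1 = 0.
  H_2: rank ker ∂_2 − rank ∂_3 = (1 − 1) − 0 = 0, and there is no ∂_3, so H_2 = 0.

As a check, the Euler characteristic is 3 − 3 + 1 = 1, which agrees with 1 − 0 + 0 = 1.

Hence the Betti numbers are b_0 = 1, b_1 = 0, b_2 = 0.

b_0 = 1, b_1 = 0, b_2 = 0.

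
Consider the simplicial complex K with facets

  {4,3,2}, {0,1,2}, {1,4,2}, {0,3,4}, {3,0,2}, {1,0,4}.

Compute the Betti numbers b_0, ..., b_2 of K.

b_0 = 1, b_1 = 0, b_2 = 1.

We work with the vertex ordering 0 < 1 < 2 < 3 < 4. The simplices of K, each written with vertices in increasing order, are:

  0-simplices (5): [0], [1], [2], [3], [4]
  1-simplices (9): [0,1], [0,2], [0,3], [0,4], [1,2], [1,4], [2,3], [2,4], [3,4]
  2-simplices (6): [0,1,2], [0,1,4], [0,2,3], [0,3,4], [1,2,4], [2,3,4]

giving chain groups C_0 ≅ Z^5, C_1 ≅ Z^9, C_2 ≅ Z^6.

Boundary ∂_1: C_1 → C_0 sends each edge [p,q] (with p < q) to q − p.
The 5×9 boundary matrix has rank 4 and Smith normal form diag(1,1,1,1).

Boundary ∂_2: C_2 → C_1 sends each 2-simplex [p,q,r] to [q,r] − [p,r] + [p,q]. For instance
  ∂[1,2,4] = [2,4] − [1,4] + [1,2],
  ∂[0,1,4] = [1,4] − [0,4] + [0,1].
This gives a 9×6 integer matrix of rank 5; reducing to Smith normal form yields diagonal entries (1,1,1,1,1).

Now H_k = ker ∂_k / im ∂_{k+1}, so:

  H_0: rank C_0 − rank ∂_1 = 5 − 4 = 1, and the invariant factors of ∂_1 are all 1, so H_0 = Z.
  H_1: rank ker ∂_1 − rank ∂_2 = (9 − 4) − 5 = 0, and the invariant factors of ∂_2 are all 1, so H_1 = 0.
  H_2: rank ker ∂_2 − rank ∂_3 = (6 − 5) − 0 = 1, and there is no ∂_3, so H_2 = Z.

Hence the Betti numbers are b_0 = 1, b_1 = 0, b_2 = 1.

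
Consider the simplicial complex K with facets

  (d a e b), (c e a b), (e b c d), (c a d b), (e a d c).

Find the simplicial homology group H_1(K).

H_1 = 0.

We work with the vertex ordering a < b < c < d < e. The simplices of K, each written with vertices in increasing order, are:

  0-simplices (5): a, b, c, d, e
  1-simplices (10): ab, ac, ad, ae, bc, bd, be, cd, ce, de
  2-simplices (10): abc, abd, abe, acd, ace, ade, bcd, bce, bde, cde
  3-simplices (5): abcd, abce, abde, acde, bcde

Hence C_0 ≅ Z^5, C_1 ≅ Z^10, C_2 ≅ Z^10, C_3 ≅ Z^5.

∂_1: C_1 → C_0 maps an edge to its endpoints' difference, ∂[p,q] = q − p. For instance
  ∂ab = b − a.
As a 5×10 matrix over Z this has rank 4, with invariant factors (1,1,1,1).

The boundary map ∂_2: C_2 → C_1 sends each 2-simplex [p,q,r] to [q,r] − [p,r] + [p,q]. For instance
  ∂ace = ce − ae + ac,
  ∂abd = bd − ad + ab.
As a 10×10 matrix over Z this has rank 6, with invariant factors (1,1,1,1,1,1).

The boundary map ∂_3: C_3 → C_2 sends each 3-simplex σ to the alternating sum Σ_i (−1)^i (σ with its i-th vertex removed). For instance
  ∂bcde = cde − bde + bce − bcd,
  ∂abde = bde − ade + abe − abd.
This gives a 10×5 integer matrix of rank 4; reducing to Smith normal form yields diagonal entries (1,1,1,1).

Now H_k = ker ∂_k / im ∂_{k+1}, so:

  H_1: rank ker ∂_1 − rank ∂_2 = (10 − 4) − 6 = 0, and the invariant factors of ∂_2 are all 1, so H_1 ≅ 0.

(K is a triangulation of the 3-sphere S^3.)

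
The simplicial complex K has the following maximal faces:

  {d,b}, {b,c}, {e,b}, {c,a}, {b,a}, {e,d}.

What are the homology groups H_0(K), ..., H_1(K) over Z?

Fix the vertex order a < b < c < d < e and write every simplex with vertices in increasing order. Then dim K = 1 and the simplices of K are:

  0-simplices (5): a, b, c, d, e
  1-simplices (6): ab, ac, bc, bd, be, de

so the chain groups are C_0 ≅ Z^5, C_1 ≅ Z^6.

∂_1: C_1 → C_0 maps an edge to its endpoints' difference, ∂[p,q] = q − p.
The 5×6 boundary matrix has rank 4 and Smith normal form diag(1,1,1,1).

Now H_k = ker ∂_k / im ∂_{k+1}, so:

  H_0: rank C_0 − rank ∂_1 = 5 − 4 = 1, and the invariant factors of ∂_1 are all 1, so H_0 = Z.
  H_1: rank ker ∂_1 − rank ∂_2 = (6 − 4) − 0 = 2, and there is no ∂_2, so H_1 = Z^2.

H_0 ≅ Z,  H_1 ≅ Z^2.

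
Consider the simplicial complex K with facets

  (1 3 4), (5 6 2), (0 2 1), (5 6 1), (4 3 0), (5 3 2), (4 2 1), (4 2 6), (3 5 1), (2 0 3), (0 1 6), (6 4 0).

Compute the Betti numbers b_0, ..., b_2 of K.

b_0 = 1, b_1 = 0, b_2 = 0.

Fix the vertex order 0 < 1 < 2 < 3 < 4 < 5 < 6 and write every simplex with vertices in increasing order. Then dim K = 2 and the simplices of K are:

  0-simplices (7): [0], [1], [2], [3], [4], [5], [6]
  1-simplices (18): [0,1], [0,2], [0,3], [0,4], [0,6], [1,2], [1,3], [1,4], [1,5], [1,6], [2,3], [2,4], [2,5], [2,6], [3,4], [3,5], [4,6], [5,6]
  2-simplices (12): [0,1,2], [0,1,6], [0,2,3], [0,3,4], [0,4,6], [1,2,4], [1,3,4], [1,3,5], [1,5,6], [2,3,5], [2,4,6], [2,5,6]

Hence C_0 ≅ Z^7, C_1 ≅ Z^18, C_2 ≅ Z^12.

∂_1: C_1 → C_0 is given by ∂[p,q] = [q] − [p].
This gives a 7×18 integer matrix of rank 6; reducing to Smith normal form yields diagonal entries (1,1,1,1,1,1).

∂_2: C_2 → C_1 maps a triangle to the signed sum of its edges. For instance
  ∂[0,2,3] = [2,3] − [0,3] + [0,2],
  ∂[2,5,6] = [5,6] − [2,6] + [2,5].
This gives a 18×12 integer matrix of rank 12; reducing to Smith normal form yields diagonal entries (1,1,1,1,1,1,1,1,1,1,1,2).

From H_k ≅ ker(∂_k) / im(∂_{k+1}) we obtain:

  H_0: rank C_0 − rank ∂_1 = 7 − 6 = 1, and the invariant factors of ∂_1 are all 1, so H_0 = Z.
  H_1: rank ker ∂_1 − rank ∂_2 = (18 − 6) − 12 = 0, and ∂_2 has invariant factor 2 > 1, so H_1 = Z/2.
  H_2: rank ker ∂_2 − rank ∂_3 = (12 − 12) − 0 = 0, and there is no ∂_3, so H_2 = 0.

Hence the Betti numbers are b_0 = 1, b_1 = 0, b_2 = 0.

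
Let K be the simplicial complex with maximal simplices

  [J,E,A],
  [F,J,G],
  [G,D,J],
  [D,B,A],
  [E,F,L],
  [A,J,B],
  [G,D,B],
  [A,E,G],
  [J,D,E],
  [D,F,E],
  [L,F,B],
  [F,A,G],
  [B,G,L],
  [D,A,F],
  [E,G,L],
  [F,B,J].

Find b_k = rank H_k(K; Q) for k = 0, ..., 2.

We work with the vertex ordering A < B < D < E < F < G < J < L. The simplices of K, each written with vertices in increasing order, are:

  0-simplices (8): A, B, D, E, F, G, J, L
  1-simplices (24): AB, AD, AE, AF, AG, AJ, BD, BF, BG, BJ, BL, DE, DF, DG, DJ, EF, EG, EJ, EL, FG, FJ, FL, GJ, GL
  2-simplices (16): ABD, ABJ, ADF, AEG, AEJ, AFG, BDG, BFJ, BFL, BGL, DEF, DEJ, DGJ, EFL, EGL, FGJ

so the chain groups are C_0 ≅ Z^8, C_1 ≅ Z^24, C_2 ≅ Z^16.

∂_1: C_1 → C_0 is given by ∂[p,q] = [q] − [p]. For instance
  ∂BG = G − B.
The 8×24 boundary matrix has rank 7 and Smith normal form diag(1,1,1,1,1,1,1).

∂_2: C_2 → C_1 maps a triangle to the signed sum of its edges. For instance
  ∂ABJ = BJ − AJ + AB,
  ∂AEJ = EJ − AJ + AE.
The resulting 24×16 matrix has rank 15, and its Smith normal form has invariant factors (1,1,1,1,1,1,1,1,1,1,1,1,1,1,1).

Reading off H_k = ker ∂_k / im ∂_{k+1}:

  H_0: rank C_0 − rank ∂_1 = 8 − 7 = 1, and the invariant factors of ∂_1 are all 1, so H_0 ≅ Z.
  H_1: rank ker ∂_1 − rank ∂_2 = (24 − 7) − 15 = 2, and the invariant factors of ∂_2 are all 1, so H_1 ≅ Z^2.
  H_2: rank ker ∂_2 − rank ∂_3 = (16 − 15) − 0 = 1, and there is no ∂_3, so H_2 ≅ Z.

Hence the Betti numbers are b_0 = 1, b_1 = 2, b_2 = 1.

b_0 = 1, b_1 = 2, b_2 = 1.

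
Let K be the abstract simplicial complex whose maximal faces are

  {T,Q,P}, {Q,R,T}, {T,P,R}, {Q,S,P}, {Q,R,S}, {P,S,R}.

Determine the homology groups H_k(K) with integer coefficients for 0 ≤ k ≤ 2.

K has 5 vertices, 9 edges, 6 triangles.
rank ∂_0 = 0, rank ∂_1 = 4 ⇒ b_0 = 5 − 0 − 4 = 1; all invariant factors of ∂_1 are 1 so no torsion. So H_0 = Z.
rank ∂_1 = 4, rank ∂_2 = 5 ⇒ b_1 = 9 − 4 − 5 = 0; all invariant factors of ∂_2 are 1 so no torsion. So H_1 = 0.
rank ∂_2 = 5, rank ∂_3 = 0 ⇒ b_2 = 6 − 5 − 0 = 1. So H_2 = Z.

H_0 = Z,  H_1 = 0,  H_2 = Z.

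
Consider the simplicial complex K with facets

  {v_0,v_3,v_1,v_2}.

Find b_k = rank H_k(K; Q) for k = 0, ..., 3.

b_0 = 1, b_1 = 0, b_2 = 0, b_3 = 0.

Fix the vertex order v_0 < v_1 < v_2 < v_3 and write every simplex with vertices in increasing order. Then dim K = 3 and the simplices of K are:

  0-simplices (4): [v_0], [v_1], [v_2], [v_3]
  1-simplices (6): [v_0,v_1], [v_0,v_2], [v_0,v_3], [v_1,v_2], [v_1,v_3], [v_2,v_3]
  2-simplices (4): [v_0,v_1,v_2], [v_0,v_1,v_3], [v_0,v_2,v_3], [v_1,v_2,v_3]
  3-simplices (1): [v_0,v_1,v_2,v_3]

so the chain groups are C_0 ≅ Z^4, C_1 ≅ Z^6, C_2 ≅ Z^4, C_3 ≅ Z^1.

The boundary map ∂_1: C_1 → C_0 maps an edge to its endpoints' difference, ∂[p,q] = q − p. For instance
  ∂[v_1,v_3] = [v_3] − [v_1].
This gives a 4×6 integer matrix of rank 3; reducing to Smith normal form yields diagonal entries (1,1,1).

The boundary map ∂_2: C_2 → C_1 maps a triangle to the signed sum of its edges. For instance
  ∂[v_0,v_1,v_2] = [v_1,v_2] − [v_0,v_2] + [v_0,v_1],
  ∂[v_0,v_1,v_3] = [v_1,v_3] − [v_0,v_3] + [v_0,v_1].
The resulting 6×4 matrix has rank 3, and its Smith normal form has invariant factors (1,1,1).

Boundary ∂_3: C_3 → C_2 sends each 3-simplex σ to the alternating sum Σ_i (−1)^i (σ with its i-th vertex removed). For instance
  ∂[v_0,v_1,v_2,v_3] = [v_1,v_2,v_3] − [v_0,v_2,v_3] + [v_0,v_1,v_3] − [v_0,v_1,v_2].
The resulting 4×1 matrix has rank 1, and its Smith normal form has invariant factors (1).

Computing H_k = (kernel of ∂_k) / (image of ∂_{k+1}):

  H_0: rank C_0 − rank ∂_1 = 4 − 3 = 1, and the invariant factors of ∂_1 are all 1, so H_0 = Z.
  H_1: rank ker ∂_1 − rank ∂_2 = (6 − 3) − 3 = 0, and the invariant factors of ∂_2 are all 1, so H_1 = 0.
  H_2: rank ker ∂_2 − rank ∂_3 = (4 − 3) − 1 = 0, and the invariant factors of ∂_3 are all 1, so H_2 = 0.
  H_3: rank ker ∂_3 − rank ∂_4 = (1 − 1) − 0 = 0, and there is no ∂_4, so H_3 = 0.

(K is a triangulation of the 3-simplex.)

Hence the Betti numbers are b_0 = 1, b_1 = 0, b_2 = 0, b_3 = 0.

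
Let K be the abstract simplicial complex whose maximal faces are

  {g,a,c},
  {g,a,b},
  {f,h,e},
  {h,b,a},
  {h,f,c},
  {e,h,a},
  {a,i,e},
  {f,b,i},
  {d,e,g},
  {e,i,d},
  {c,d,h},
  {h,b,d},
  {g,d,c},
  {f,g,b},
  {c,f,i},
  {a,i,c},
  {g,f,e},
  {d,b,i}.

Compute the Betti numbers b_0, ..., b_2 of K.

b_0 = 1, b_1 = 2, b_2 = 1.

Take the total order a < b < c < d < e < f < g < h < i on the vertex set. Then K (dimension 2) consists of the simplices:

  0-simplices (9): a, b, c, d, e, f, g, h, i
  1-simplices (27): ab, ac, ae, ag, ah, ai, bd, bf, bg, bh, bi, cd, cf, cg, ch, ci, de, dg, dh, di, ef, eg, eh, ei, fg, fh, fi
  2-simplices (18): abg, abh, acg, aci, aeh, aei, bdh, bdi, bfg, bfi, cdg, cdh, cfh, cfi, deg, dei, efg, efh

Hence C_0 ≅ Z^9, C_1 ≅ Z^27, C_2 ≅ Z^18.

Boundary ∂_1: C_1 → C_0 is given by ∂[p,q] = [q] − [p].
The 9×27 boundary matrix has rank 8 and Smith normal form diag(1,1,1,1,1,1,1,1).

∂_2: C_2 → C_1 sends each 2-simplex [p,q,r] to [q,r] − [p,r] + [p,q]. For instance
  ∂cdg = dg − cg + cd,
  ∂abg = bg − ag + ab.
As a 27×18 matrix over Z this has rank 17, with invariant factors (1,1,1,1,1,1,1,1,1,1,1,1,1,1,1,1,1).

Now H_k = ker ∂_k / im ∂_{k+1}, so:

  H_0: rank C_0 − rank ∂_1 = 9 − 8 = 1, and the invariant factors of ∂_1 are all 1, so H_0 = Z.
  H_1: rank ker ∂_1 − rank ∂_2 = (27 − 8) − 17 = 2, and the invariant factors of ∂_2 are all 1, so H_1 = Z^2.
  H_2: rank ker ∂_2 − rank ∂_3 = (18 − 17) − 0 = 1, and there is no ∂_3, so H_2 = Z.

As a check, the Euler characteristic is 9 − 27 + 18 = 0, which agrees with 1 − 2 + 1 = 0.

Hence the Betti numbers are b_0 = 1, b_1 = 2, b_2 = 1.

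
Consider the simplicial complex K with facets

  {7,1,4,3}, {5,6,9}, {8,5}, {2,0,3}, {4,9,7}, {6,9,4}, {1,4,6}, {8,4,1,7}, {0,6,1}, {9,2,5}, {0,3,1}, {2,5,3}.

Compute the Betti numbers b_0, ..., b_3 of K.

Fix the vertex order 0 < 1 < 2 < 3 < 4 < 5 < 6 < 7 < 8 < 9 and write every simplex with vertices in increasing order. Then dim K = 3 and the simplices of K are:

  0-simplices (10): [0], [1], [2], [3], [4], [5], [6], [7], [8], [9]
  1-simplices (25): (25 of them)
  2-simplices (16): [0,1,3], [0,1,6], [0,2,3], [1,3,4], [1,3,7], [1,4,6], [1,4,7], [1,4,8], [1,7,8], [2,3,5], [2,5,9], [3,4,7], [4,6,9], [4,7,8], [4,7,9], [5,6,9]
  3-simplices (2): [1,3,4,7], [1,4,7,8]

giving chain groups C_0 ≅ Z^10, C_1 ≅ Z^25, C_2 ≅ Z^16, C_3 ≅ Z^2.

Boundary ∂_1: C_1 → C_0 maps an edge to its endpoints' difference, ∂[p,q] = q − p.
This gives a 10×25 integer matrix of rank 9; reducing to Smith normal form yields diagonal entries (1,1,1,1,1,1,1,1,1).

Boundary ∂_2: C_2 → C_1 sends each 2-simplex [p,q,r] to [q,r] − [p,r] + [p,q]. For instance
  ∂[0,2,3] = [2,3] − [0,3] + [0,2],
  ∂[1,4,8] = [4,8] − [1,8] + [1,4].
This gives a 25×16 integer matrix of rank 14; reducing to Smith normal form yields diagonal entries (1,1,1,1,1,1,1,1,1,1,1,1,1,1).

∂_3: C_3 → C_2 sends each 3-simplex σ to the alternating sum Σ_i (−1)^i (σ with its i-th vertex removed). For instance
  ∂[1,4,7,8] = [4,7,8] − [1,7,8] + [1,4,8] − [1,4,7],
  ∂[1,3,4,7] = [3,4,7] − [1,4,7] + [1,3,7] − [1,3,4].
The 16×2 boundary matrix has rank 2 and Smith normal form diag(1,1).

Reading off H_k = ker ∂_k / im ∂_{k+1}:

  H_0: rank C_0 − rank ∂_1 = 10 − 9 = 1, and the invariant factors of ∂_1 are all 1, so H_0 = Z.
  H_1: rank ker ∂_1 − rank ∂_2 = (25 − 9) − 14 = 2, and the invariant factors of ∂_2 are all 1, so H_1 = Z^2.
  H_2: rank ker ∂_2 − rank ∂_3 = (16 − 14) − 2 = 0, and the invariant factors of ∂_3 are all 1, so H_2 = 0.
  H_3: rank ker ∂_3 − rank ∂_4 = (2 − 2) − 0 = 0, and there is no ∂_4, so H_3 = 0.

Hence the Betti numbers are b_0 = 1, b_1 = 2, b_2 = 0, b_3 = 0.

b_0 = 1, b_1 = 2, b_2 = 0, b_3 = 0.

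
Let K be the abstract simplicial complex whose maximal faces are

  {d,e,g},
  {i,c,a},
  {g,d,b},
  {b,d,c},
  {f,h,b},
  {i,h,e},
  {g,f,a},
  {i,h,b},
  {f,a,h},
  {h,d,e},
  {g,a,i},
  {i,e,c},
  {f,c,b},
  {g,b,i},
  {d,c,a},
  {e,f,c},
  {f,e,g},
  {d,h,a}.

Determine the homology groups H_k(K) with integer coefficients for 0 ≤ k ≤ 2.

H_0 = Z,  H_1 = Z^2,  H_2 = Z.

Take the total order a < b < c < d < e < f < g < h < i on the vertex set. Then K (dimension 2) consists of the simplices:

  0-simplices (9): a, b, c, d, e, f, g, h, i
  1-simplices (27): ac, ad, af, ag, ah, ai, bc, bd, bf, bg, bh, bi, cd, ce, cf, ci, de, dg, dh, ef, eg, eh, ei, fg, fh, gi, hi
  2-simplices (18): acd, aci, adh, afg, afh, agi, bcd, bcf, bdg, bfh, bgi, bhi, cef, cei, deg, deh, efg, ehi

giving chain groups C_0 ≅ Z^9, C_1 ≅ Z^27, C_2 ≅ Z^18.

The boundary map ∂_1: C_1 → C_0 is given by ∂[p,q] = [q] − [p]. For instance
  ∂de = e − d.
As a 9×27 matrix over Z this has rank 8, with invariant factors (1,1,1,1,1,1,1,1).

∂_2: C_2 → C_1 sends each 2-simplex [p,q,r] to [q,r] − [p,r] + [p,q]. For instance
  ∂cef = ef − cf + ce,
  ∂adh = dh − ah + ad.
The 27×18 boundary matrix has rank 17 and Smith normal form diag(1,1,1,1,1,1,1,1,1,1,1,1,1,1,1,1,1).

Now H_k = ker ∂_k / im ∂_{k+1}, so:

  H_0: rank C_0 − rank ∂_1 = 9 − 8 = 1, and the invariant factors of ∂_1 are all 1, so H_0 ≅ Z.
  H_1: rank ker ∂_1 − rank ∂_2 = (27 − 8) − 17 = 2, and the invariant factors of ∂_2 are all 1, so H_1 ≅ Z^2.
  H_2: rank ker ∂_2 − rank ∂_3 = (18 − 17) − 0 = 1, and there is no ∂_3, so H_2 ≅ Z.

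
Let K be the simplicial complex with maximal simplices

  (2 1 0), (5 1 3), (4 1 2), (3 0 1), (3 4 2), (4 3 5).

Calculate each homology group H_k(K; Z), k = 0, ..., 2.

Take the total order 0 < 1 < 2 < 3 < 4 < 5 on the vertex set. Then K (dimension 2) consists of the simplices:

  0-simplices (6): [0], [1], [2], [3], [4], [5]
  1-simplices (12): [0,1], [0,2], [0,3], [1,2], [1,3], [1,4], [1,5], [2,3], [2,4], [3,4], [3,5], [4,5]
  2-simplices (6): [0,1,2], [0,1,3], [1,2,4], [1,3,5], [2,3,4], [3,4,5]

giving chain groups C_0 ≅ Z^6, C_1 ≅ Z^12, C_2 ≅ Z^6.

The boundary map ∂_1: C_1 → C_0 is given by ∂[p,q] = [q] − [p]. For instance
  ∂[2,3] = [3] − [2].
The 6×12 boundary matrix has rank 5 and Smith normal form diag(1,1,1,1,1).

Boundary ∂_2: C_2 → C_1 acts by ∂[p,q,r] = [q,r] − [p,r] + [p,q]. For instance
  ∂[1,3,5] = [3,5] − [1,5] + [1,3],
  ∂[0,1,3] = [1,3] − [0,3] + [0,1].
As a 12×6 matrix over Z this has rank 6, with invariant factors (1,1,1,1,1,1).

Computing H_k = (kernel of ∂_k) / (image of ∂_{k+1}):

  H_0: rank C_0 − rank ∂_1 = 6 − 5 = 1, and the invariant factors of ∂_1 are all 1, so H_0 ≅ Z.
  H_1: rank ker ∂_1 − rank ∂_2 = (12 − 5) − 6 = 1, and the invariant factors of ∂_2 are all 1, so H_1 ≅ Z.
  H_2: rank ker ∂_2 − rank ∂_3 = (6 − 6) − 0 = 0, and there is no ∂_3, so H_2 ≅ 0.

H_0 ≅ Z,  H_1 ≅ Z,  H_2 = 0.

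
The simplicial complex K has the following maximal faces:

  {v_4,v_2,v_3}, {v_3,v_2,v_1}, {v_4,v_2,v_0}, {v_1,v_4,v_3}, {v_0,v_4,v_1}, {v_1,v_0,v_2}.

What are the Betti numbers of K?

We work with the vertex ordering v_0 < v_1 < v_2 < v_3 < v_4. The simplices of K, each written with vertices in increasing order, are:

  0-simplices (5): [v_0], [v_1], [v_2], [v_3], [v_4]
  1-simplices (9): [v_0,v_1], [v_0,v_2], [v_0,v_4], [v_1,v_2], [v_1,v_3], [v_1,v_4], [v_2,v_3], [v_2,v_4], [v_3,v_4]
  2-simplices (6): [v_0,v_1,v_2], [v_0,v_1,v_4], [v_0,v_2,v_4], [v_1,v_2,v_3], [v_1,v_3,v_4], [v_2,v_3,v_4]

Hence C_0 ≅ Z^5, C_1 ≅ Z^9, C_2 ≅ Z^6.

Boundary ∂_1: C_1 → C_0 is given by ∂[p,q] = [q] − [p]. For instance
  ∂[v_0,v_1] = [v_1] − [v_0].
The resulting 5×9 matrix has rank 4, and its Smith normal form has invariant factors (1,1,1,1).

Boundary ∂_2: C_2 → C_1 acts by ∂[p,q,r] = [q,r] − [p,r] + [p,q]. For instance
  ∂[v_0,v_1,v_2] = [v_1,v_2] − [v_0,v_2] + [v_0,v_1],
  ∂[v_2,v_3,v_4] = [v_3,v_4] − [v_2,v_4] + [v_2,v_3].
This gives a 9×6 integer matrix of rank 5; reducing to Smith normal form yields diagonal entries (1,1,1,1,1).

From H_k ≅ ker(∂_k) / im(∂_{k+1}) we obtain:

  H_0: rank C_0 − rank ∂_1 = 5 − 4 = 1, and the invariant factors of ∂_1 are all 1, so H_0 ≅ Z.
  H_1: rank ker ∂_1 − rank ∂_2 = (9 − 4) − 5 = 0, and the invariant factors of ∂_2 are all 1, so H_1 ≅ 0.
  H_2: rank ker ∂_2 − rank ∂_3 = (6 − 5) − 0 = 1, and there is no ∂_3, so H_2 ≅ Z.

As a check, the Euler characteristic is 5 − 9 + 6 = 2, which agrees with 1 − 0 + 1 = 2.

Hence the Betti numbers are b_0 = 1, b_1 = 0, b_2 = 1.

b_0 = 1, b_1 = 0, b_2 = 1.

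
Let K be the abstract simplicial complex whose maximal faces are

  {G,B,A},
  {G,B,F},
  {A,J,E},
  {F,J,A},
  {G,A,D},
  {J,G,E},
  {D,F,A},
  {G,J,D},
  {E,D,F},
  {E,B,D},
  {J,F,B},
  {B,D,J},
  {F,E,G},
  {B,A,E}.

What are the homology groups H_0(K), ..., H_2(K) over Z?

H_0 ≅ Z,  H_1 ≅ Z^2,  H_2 ≅ Z.

We work with the vertex ordering A < B < D < E < F < G < J. The simplices of K, each written with vertices in increasing order, are:

  0-simplices (7): A, B, D, E, F, G, J
  1-simplices (21): AB, AD, AE, AF, AG, AJ, BD, BE, BF, BG, BJ, DE, DF, DG, DJ, EF, EG, EJ, FG, FJ, GJ
  2-simplices (14): ABE, ABG, ADF, ADG, AEJ, AFJ, BDE, BDJ, BFG, BFJ, DEF, DGJ, EFG, EGJ

giving chain groups C_0 ≅ Z^7, C_1 ≅ Z^21, C_2 ≅ Z^14.

Boundary ∂_1: C_1 → C_0 sends each edge [p,q] (with p < q) to q − p.
As a 7×21 matrix over Z this has rank 6, with invariant factors (1,1,1,1,1,1).

Boundary ∂_2: C_2 → C_1 sends each 2-simplex [p,q,r] to [q,r] − [p,r] + [p,q]. For instance
  ∂BDE = DE − BE + BD,
  ∂EGJ = GJ − EJ + EG.
This gives a 21×14 integer matrix of rank 13; reducing to Smith normal form yields diagonal entries (1,1,1,1,1,1,1,1,1,1,1,1,1).

From H_k ≅ ker(∂_k) / im(∂_{k+1}) we obtain:

  H_0: rank C_0 − rank ∂_1 = 7 − 6 = 1, and the invariant factors of ∂_1 are all 1, so H_0 = Z.
  H_1: rank ker ∂_1 − rank ∂_2 = (21 − 6) − 13 = 2, and the invariant factors of ∂_2 are all 1, so H_1 = Z^2.
  H_2: rank ker ∂_2 − rank ∂_3 = (14 − 13) − 0 = 1, and there is no ∂_3, so H_2 = Z.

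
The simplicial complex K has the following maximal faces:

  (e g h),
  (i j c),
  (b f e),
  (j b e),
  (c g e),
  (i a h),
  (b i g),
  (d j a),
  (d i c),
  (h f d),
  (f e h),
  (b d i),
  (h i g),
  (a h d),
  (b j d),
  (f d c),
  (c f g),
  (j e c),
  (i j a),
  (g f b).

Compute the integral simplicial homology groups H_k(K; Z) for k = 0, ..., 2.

K has 10 vertices, 30 edges, 20 triangles.
rank ∂_0 = 0, rank ∂_1 = 9 ⇒ b_0 = 10 − 0 − 9 = 1; all invariant factors of ∂_1 are 1 so no torsion. So H_0 ≅ Z.
rank ∂_1 = 9, rank ∂_2 = 20 ⇒ b_1 = 30 − 9 − 20 = 1; ∂_2 has invariant factor(s) [2] giving torsion. So H_1 ≅ Z ⊕ Z/2Z.
rank ∂_2 = 20, rank ∂_3 = 0 ⇒ b_2 = 20 − 20 − 0 = 0. So H_2 ≅ 0.

H_0 ≅ Z,  H_1 ≅ Z ⊕ Z/2Z,  H_2 = 0.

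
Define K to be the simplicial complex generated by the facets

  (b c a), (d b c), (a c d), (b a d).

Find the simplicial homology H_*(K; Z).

H_0 = Z,  H_1 = 0,  H_2 = Z.

We work with the vertex ordering a < b < c < d. The simplices of K, each written with vertices in increasing order, are:

  0-simplices (4): a, b, c, d
  1-simplices (6): ab, ac, ad, bc, bd, cd
  2-simplices (4): abc, abd, acd, bcd

so the chain groups are C_0 ≅ Z^4, C_1 ≅ Z^6, C_2 ≅ Z^4.

∂_1: C_1 → C_0 maps an edge to its endpoints' difference, ∂[p,q] = q − p.
This gives a 4×6 integer matrix of rank 3; reducing to Smith normal form yields diagonal entries (1,1,1).

∂_2: C_2 → C_1 sends each 2-simplex [p,q,r] to [q,r] − [p,r] + [p,q]. For instance
  ∂bcd = cd − bd + bc,
  ∂abd = bd − ad + ab.
As a 6×4 matrix over Z this has rank 3, with invariant factors (1,1,1).

Computing H_k = (kernel of ∂_k) / (image of ∂_{k+1}):

  H_0: rank C_0 − rank ∂_1 = 4 − 3 = 1, and the invariant factors of ∂_1 are all 1, so H_0 = Z.
  H_1: rank ker ∂_1 − rank ∂_2 = (6 − 3) − 3 = 0, and the invariant factors of ∂_2 are all 1, so H_1 = 0.
  H_2: rank ker ∂_2 − rank ∂_3 = (4 − 3) − 0 = 1, and there is no ∂_3, so H_2 = Z.

As a check, the Euler characteristic is 4 − 6 + 4 = 2, which agrees with 1 − 0 + 1 = 2.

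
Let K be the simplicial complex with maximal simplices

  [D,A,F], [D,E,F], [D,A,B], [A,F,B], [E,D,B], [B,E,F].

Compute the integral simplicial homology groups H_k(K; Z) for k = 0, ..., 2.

H_0 ≅ Z,  H_1 = 0,  H_2 ≅ Z.

Fix the vertex order A < B < D < E < F and write every simplex with vertices in increasing order. Then dim K = 2 and the simplices of K are:

  0-simplices (5): A, B, D, E, F
  1-simplices (9): AB, AD, AF, BD, BE, BF, DE, DF, EF
  2-simplices (6): ABD, ABF, ADF, BDE, BEF, DEF

Hence C_0 ≅ Z^5, C_1 ≅ Z^9, C_2 ≅ Z^6.

The boundary map ∂_1: C_1 → C_0 is given by ∂[p,q] = [q] − [p].
The 5×9 boundary matrix has rank 4 and Smith normal form diag(1,1,1,1).

Boundary ∂_2: C_2 → C_1 acts by ∂[p,q,r] = [q,r] − [p,r] + [p,q]. For instance
  ∂ADF = DF − AF + AD,
  ∂ABF = BF − AF + AB.
The resulting 9×6 matrix has rank 5, and its Smith normal form has invariant factors (1,1,1,1,1).

Now H_k = ker ∂_k / im ∂_{k+1}, so:

  H_0: rank C_0 − rank ∂_1 = 5 − 4 = 1, and the invariant factors of ∂_1 are all 1, so H_0 = Z.
  H_1: rank ker ∂_1 − rank ∂_2 = (9 − 4) − 5 = 0, and the invariant factors of ∂_2 are all 1, so H_1 = 0.
  H_2: rank ker ∂_2 − rank ∂_3 = (6 − 5) − 0 = 1, and there is no ∂_3, so H_2 = Z.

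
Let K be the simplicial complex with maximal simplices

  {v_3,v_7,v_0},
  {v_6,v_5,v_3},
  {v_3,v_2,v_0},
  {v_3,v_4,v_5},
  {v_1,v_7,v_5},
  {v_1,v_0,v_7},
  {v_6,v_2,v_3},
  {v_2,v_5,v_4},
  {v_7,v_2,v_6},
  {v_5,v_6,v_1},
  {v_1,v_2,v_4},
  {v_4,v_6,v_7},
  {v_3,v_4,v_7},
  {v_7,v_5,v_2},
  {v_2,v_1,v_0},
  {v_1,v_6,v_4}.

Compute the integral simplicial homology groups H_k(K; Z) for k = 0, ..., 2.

Fix the vertex order v_0 < v_1 < v_2 < v_3 < v_4 < v_5 < v_6 < v_7 and write every simplex with vertices in increasing order. Then dim K = 2 and the simplices of K are:

  0-simplices (8): [v_0], [v_1], [v_2], [v_3], [v_4], [v_5], [v_6], [v_7]
  1-simplices (24): (24 of them)
  2-simplices (16): (16 of them)

so the chain groups are C_0 ≅ Z^8, C_1 ≅ Z^24, C_2 ≅ Z^16.

∂_1: C_1 → C_0 maps an edge to its endpoints' difference, ∂[p,q] = q − p. For instance
  ∂[v_1,v_7] = [v_7] − [v_1].
The resulting 8×24 matrix has rank 7, and its Smith normal form has invariant factors (1,1,1,1,1,1,1).

∂_2: C_2 → C_1 sends each 2-simplex [p,q,r] to [q,r] − [p,r] + [p,q]. For instance
  ∂[v_3,v_4,v_5] = [v_4,v_5] − [v_3,v_5] + [v_3,v_4],
  ∂[v_1,v_4,v_6] = [v_4,v_6] − [v_1,v_6] + [v_1,v_4].
This gives a 24×16 integer matrix of rank 15; reducing to Smith normal form yields diagonal entries (1,1,1,1,1,1,1,1,1,1,1,1,1,1,1).

Reading off H_k = ker ∂_k / im ∂_{k+1}:

  H_0: rank C_0 − rank ∂_1 = 8 − 7 = 1, and the invariant factors of ∂_1 are all 1, so H_0 ≅ Z.
  H_1: rank ker ∂_1 − rank ∂_2 = (24 − 7) − 15 = 2, and the invariant factors of ∂_2 are all 1, so H_1 ≅ Z^2.
  H_2: rank ker ∂_2 − rank ∂_3 = (16 − 15) − 0 = 1, and there is no ∂_3, so H_2 ≅ Z.

(K is a triangulation of the torus T^2.)

H_0 = Z,  H_1 = Z^2,  H_2 = Z.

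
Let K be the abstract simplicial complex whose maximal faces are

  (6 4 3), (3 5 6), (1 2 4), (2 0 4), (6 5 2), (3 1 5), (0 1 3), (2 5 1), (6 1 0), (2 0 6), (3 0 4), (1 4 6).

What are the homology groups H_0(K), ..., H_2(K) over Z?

H_0 ≅ Z,  H_1 ≅ Z_2,  H_2 = 0.

Order the vertices as 0 < 1 < 2 < 3 < 4 < 5 < 6. Listing each simplex with vertices in this order, K has dimension 2 with simplices:

  0-simplices (7): [0], [1], [2], [3], [4], [5], [6]
  1-simplices (18): [0,1], [0,2], [0,3], [0,4], [0,6], [1,2], [1,3], [1,4], [1,5], [1,6], [2,4], [2,5], [2,6], [3,4], [3,5], [3,6], [4,6], [5,6]
  2-simplices (12): [0,1,3], [0,1,6], [0,2,4], [0,2,6], [0,3,4], [1,2,4], [1,2,5], [1,3,5], [1,4,6], [2,5,6], [3,4,6], [3,5,6]

giving chain groups C_0 ≅ Z^7, C_1 ≅ Z^18, C_2 ≅ Z^12.

Boundary ∂_1: C_1 → C_0 maps an edge to its endpoints' difference, ∂[p,q] = q − p.
The resulting 7×18 matrix has rank 6, and its Smith normal form has invariant factors (1,1,1,1,1,1).

∂_2: C_2 → C_1 acts by ∂[p,q,r] = [q,r] − [p,r] + [p,q]. For instance
  ∂[1,3,5] = [3,5] − [1,5] + [1,3],
  ∂[0,3,4] = [3,4] − [0,4] + [0,3].
As a 18×12 matrix over Z this has rank 12, with invariant factors (1,1,1,1,1,1,1,1,1,1,1,2).

From H_k ≅ ker(∂_k) / im(∂_{k+1}) we obtain:

  H_0: rank C_0 − rank ∂_1 = 7 − 6 = 1, and the invariant factors of ∂_1 are all 1, so H_0 ≅ Z.
  H_1: rank ker ∂_1 − rank ∂_2 = (18 − 6) − 12 = 0, and ∂_2 has invariant factor 2 > 1, so H_1 ≅ Z_2.
  H_2: rank ker ∂_2 − rank ∂_3 = (12 − 12) − 0 = 0, and there is no ∂_3, so H_2 ≅ 0.

As a check, the Euler characteristic is 7 − 18 + 12 = 1, which agrees with 1 − 0 + 0 = 1.
(K is a triangulation of the real projective plane RP^2.)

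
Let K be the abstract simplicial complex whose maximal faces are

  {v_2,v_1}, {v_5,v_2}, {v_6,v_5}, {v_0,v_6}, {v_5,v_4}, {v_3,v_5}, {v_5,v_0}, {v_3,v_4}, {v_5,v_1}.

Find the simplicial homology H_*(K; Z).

H_0 ≅ Z,  H_1 ≅ Z^3.

K has 7 vertices, 9 edges.
rank ∂_0 = 0, rank ∂_1 = 6 ⇒ b_0 = 7 − 0 − 6 = 1; all invariant factors of ∂_1 are 1 so no torsion. So H_0 ≅ Z.
rank ∂_1 = 6, rank ∂_2 = 0 ⇒ b_1 = 9 − 6 − 0 = 3. So H_1 ≅ Z^3.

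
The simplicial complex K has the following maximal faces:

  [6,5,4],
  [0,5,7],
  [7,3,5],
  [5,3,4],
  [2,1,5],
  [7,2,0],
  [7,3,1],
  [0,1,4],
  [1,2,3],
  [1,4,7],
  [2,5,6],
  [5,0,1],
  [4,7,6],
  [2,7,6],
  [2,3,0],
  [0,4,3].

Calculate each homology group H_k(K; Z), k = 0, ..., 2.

We work with the vertex ordering 0 < 1 < 2 < 3 < 4 < 5 < 6 < 7. The simplices of K, each written with vertices in increasing order, are:

  0-simplices (8): [0], [1], [2], [3], [4], [5], [6], [7]
  1-simplices (24): (24 of them)
  2-simplices (16): [0,1,4], [0,1,5], [0,2,3], [0,2,7], [0,3,4], [0,5,7], [1,2,3], [1,2,5], [1,3,7], [1,4,7], [2,5,6], [2,6,7], [3,4,5], [3,5,7], [4,5,6], [4,6,7]

giving chain groups C_0 ≅ Z^8, C_1 ≅ Z^24, C_2 ≅ Z^16.

The boundary map ∂_1: C_1 → C_0 sends each edge [p,q] (with p < q) to q − p. For instance
  ∂[4,5] = [5] − [4].
This gives a 8×24 integer matrix of rank 7; reducing to Smith normal form yields diagonal entries (1,1,1,1,1,1,1).

The boundary map ∂_2: C_2 → C_1 acts by ∂[p,q,r] = [q,r] − [p,r] + [p,q]. For instance
  ∂[1,3,7] = [3,7] − [1,7] + [1,3],
  ∂[1,4,7] = [4,7] − [1,7] + [1,4].
As a 24×16 matrix over Z this has rank 15, with invariant factors (1,1,1,1,1,1,1,1,1,1,1,1,1,1,1).

Computing H_k = (kernel of ∂_k) / (image of ∂_{k+1}):

  H_0: rank C_0 − rank ∂_1 = 8 − 7 = 1, and the invariant factors of ∂_1 are all 1, so H_0 = Z.
  H_1: rank ker ∂_1 − rank ∂_2 = (24 − 7) − 15 = 2, and the invariant factors of ∂_2 are all 1, so H_1 = Z^2.
  H_2: rank ker ∂_2 − rank ∂_3 = (16 − 15) − 0 = 1, and there is no ∂_3, so H_2 = Z.

H_0 ≅ Z,  H_1 ≅ Z^2,  H_2 ≅ Z.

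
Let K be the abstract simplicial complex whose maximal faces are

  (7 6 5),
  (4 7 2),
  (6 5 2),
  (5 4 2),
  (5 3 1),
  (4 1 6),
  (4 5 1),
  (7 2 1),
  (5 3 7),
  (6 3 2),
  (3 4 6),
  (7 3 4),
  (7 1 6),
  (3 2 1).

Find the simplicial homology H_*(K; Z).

H_0 ≅ Z,  H_1 ≅ Z^2,  H_2 ≅ Z.

Take the total order 1 < 2 < 3 < 4 < 5 < 6 < 7 on the vertex set. Then K (dimension 2) consists of the simplices:

  0-simplices (7): [1], [2], [3], [4], [5], [6], [7]
  1-simplices (21): [1,2], [1,3], [1,4], [1,5], [1,6], [1,7], [2,3], [2,4], [2,5], [2,6], [2,7], [3,4], [3,5], [3,6], [3,7], [4,5], [4,6], [4,7], [5,6], [5,7], [6,7]
  2-simplices (14): [1,2,3], [1,2,7], [1,3,5], [1,4,5], [1,4,6], [1,6,7], [2,3,6], [2,4,5], [2,4,7], [2,5,6], [3,4,6], [3,4,7], [3,5,7], [5,6,7]

Hence C_0 ≅ Z^7, C_1 ≅ Z^21, C_2 ≅ Z^14.

∂_1: C_1 → C_0 sends each edge [p,q] (with p < q) to q − p. For instance
  ∂[1,4] = [4] − [1].
The resulting 7×21 matrix has rank 6, and its Smith normal form has invariant factors (1,1,1,1,1,1).

Boundary ∂_2: C_2 → C_1 maps a triangle to the signed sum of its edges. For instance
  ∂[5,6,7] = [6,7] − [5,7] + [5,6],
  ∂[2,5,6] = [5,6] − [2,6] + [2,5].
As a 21×14 matrix over Z this has rank 13, with invariant factors (1,1,1,1,1,1,1,1,1,1,1,1,1).

Now H_k = ker ∂_k / im ∂_{k+1}, so:

  H_0: rank C_0 − rank ∂_1 = 7 − 6 = 1, and the invariant factors of ∂_1 are all 1, so H_0 ≅ Z.
  H_1: rank ker ∂_1 − rank ∂_2 = (21 − 6) − 13 = 2, and the invariant factors of ∂_2 are all 1, so H_1 ≅ Z^2.
  H_2: rank ker ∂_2 − rank ∂_3 = (14 − 13) − 0 = 1, and there is no ∂_3, so H_2 ≅ Z.

(K is a triangulation of the torus T^2.)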